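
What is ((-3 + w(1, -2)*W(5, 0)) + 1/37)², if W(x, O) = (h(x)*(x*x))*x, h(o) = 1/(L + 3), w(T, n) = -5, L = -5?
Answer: 524639025/5476 ≈ 95807.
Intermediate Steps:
h(o) = -½ (h(o) = 1/(-5 + 3) = 1/(-2) = -½)
W(x, O) = -x³/2 (W(x, O) = (-x*x/2)*x = (-x²/2)*x = -x³/2)
((-3 + w(1, -2)*W(5, 0)) + 1/37)² = ((-3 - (-5)*5³/2) + 1/37)² = ((-3 - (-5)*125/2) + 1/37)² = ((-3 - 5*(-125/2)) + 1/37)² = ((-3 + 625/2) + 1/37)² = (619/2 + 1/37)² = (22905/74)² = 524639025/5476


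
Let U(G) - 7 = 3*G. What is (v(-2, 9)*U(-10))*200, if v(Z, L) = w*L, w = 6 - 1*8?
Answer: 82800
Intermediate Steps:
w = -2 (w = 6 - 8 = -2)
U(G) = 7 + 3*G
v(Z, L) = -2*L
(v(-2, 9)*U(-10))*200 = ((-2*9)*(7 + 3*(-10)))*200 = -18*(7 - 30)*200 = -18*(-23)*200 = 414*200 = 82800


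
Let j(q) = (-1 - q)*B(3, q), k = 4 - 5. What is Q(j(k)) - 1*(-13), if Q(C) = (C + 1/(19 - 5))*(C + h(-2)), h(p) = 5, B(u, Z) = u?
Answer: 187/14 ≈ 13.357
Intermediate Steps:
k = -1
j(q) = -3 - 3*q (j(q) = (-1 - q)*3 = -3 - 3*q)
Q(C) = (5 + C)*(1/14 + C) (Q(C) = (C + 1/(19 - 5))*(C + 5) = (C + 1/14)*(5 + C) = (1/14 + C)*(5 + C) = (5 + C)*(1/14 + C))
Q(j(k)) - 1*(-13) = (5/14 + (-3 - 3*(-1))² + 71*(-3 - 3*(-1))/14) - 1*(-13) = (5/14 + (-3 + 3)² + 71*(-3 + 3)/14) + 13 = (5/14 + 0² + (71/14)*0) + 13 = (5/14 + 0 + 0) + 13 = 5/14 + 13 = 187/14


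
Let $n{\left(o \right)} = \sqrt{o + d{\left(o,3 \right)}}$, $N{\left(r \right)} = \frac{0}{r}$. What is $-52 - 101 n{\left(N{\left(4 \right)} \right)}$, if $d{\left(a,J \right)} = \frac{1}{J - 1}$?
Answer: $-52 - \frac{101 \sqrt{2}}{2} \approx -123.42$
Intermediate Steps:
$d{\left(a,J \right)} = \frac{1}{-1 + J}$
$N{\left(r \right)} = 0$
$n{\left(o \right)} = \sqrt{\frac{1}{2} + o}$ ($n{\left(o \right)} = \sqrt{o + \frac{1}{-1 + 3}} = \sqrt{o + \frac{1}{2}} = \sqrt{\frac{1}{2} + o}$)
$-52 - 101 n{\left(N{\left(4 \right)} \right)} = -52 - 101 \frac{\sqrt{2 + 4 \cdot 0}}{2} = -52 - 101 \frac{\sqrt{2 + 0}}{2} = -52 - 101 \frac{\sqrt{2}}{2} = -52 - \frac{101 \sqrt{2}}{2}$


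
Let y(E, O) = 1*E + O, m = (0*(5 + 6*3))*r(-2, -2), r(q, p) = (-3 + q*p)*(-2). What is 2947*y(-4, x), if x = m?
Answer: -11788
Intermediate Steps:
r(q, p) = 6 - 2*p*q (r(q, p) = (-3 + p*q)*(-2) = 6 - 2*p*q)
m = 0 (m = (0*(5 + 6*3))*(6 - 2*(-2)*(-2)) = (0*(5 + 18))*(6 - 8) = (0*23)*(-2) = 0*(-2) = 0)
x = 0
y(E, O) = E + O
2947*y(-4, x) = 2947*(-4 + 0) = 2947*(-4) = -11788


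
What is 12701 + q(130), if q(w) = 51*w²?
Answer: 874601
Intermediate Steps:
12701 + q(130) = 12701 + 51*130² = 12701 + 51*16900 = 12701 + 861900 = 874601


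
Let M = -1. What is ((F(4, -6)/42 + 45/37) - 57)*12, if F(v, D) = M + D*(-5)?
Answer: -171230/259 ≈ -661.12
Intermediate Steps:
F(v, D) = -1 - 5*D (F(v, D) = -1 + D*(-5) = -1 - 5*D)
((F(4, -6)/42 + 45/37) - 57)*12 = (((-1 - 5*(-6))/42 + 45/37) - 57)*12 = (((-1 + 30)*(1/42) + 45*(1/37)) - 57)*12 = ((29*(1/42) + 45/37) - 57)*12 = ((29/42 + 45/37) - 57)*12 = (2963/1554 - 57)*12 = -85615/1554*12 = -171230/259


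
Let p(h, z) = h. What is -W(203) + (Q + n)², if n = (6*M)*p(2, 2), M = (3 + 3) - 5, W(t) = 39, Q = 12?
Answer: 537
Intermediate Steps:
M = 1 (M = 6 - 5 = 1)
n = 12 (n = (6*1)*2 = 6*2 = 12)
-W(203) + (Q + n)² = -1*39 + (12 + 12)² = -39 + 24² = -39 + 576 = 537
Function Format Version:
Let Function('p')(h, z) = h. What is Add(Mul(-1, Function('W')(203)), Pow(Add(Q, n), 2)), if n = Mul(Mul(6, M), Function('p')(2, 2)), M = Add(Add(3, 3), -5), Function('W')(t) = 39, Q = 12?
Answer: 537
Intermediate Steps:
M = 1 (M = Add(6, -5) = 1)
n = 12 (n = Mul(Mul(6, 1), 2) = Mul(6, 2) = 12)
Add(Mul(-1, Function('W')(203)), Pow(Add(Q, n), 2)) = Add(Mul(-1, 39), Pow(Add(12, 12), 2)) = Add(-39, Pow(24, 2)) = Add(-39, 576) = 537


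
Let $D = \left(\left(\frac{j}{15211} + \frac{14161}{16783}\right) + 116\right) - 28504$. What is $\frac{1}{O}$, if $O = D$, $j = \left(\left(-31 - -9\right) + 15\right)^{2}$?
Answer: $- \frac{36469459}{1035264112758} \approx -3.5227 \cdot 10^{-5}$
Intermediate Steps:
$j = 49$ ($j = \left(\left(-31 + 9\right) + 15\right)^{2} = \left(-22 + 15\right)^{2} = \left(-7\right)^{2} = 49$)
$D = - \frac{1035264112758}{36469459}$ ($D = \left(\left(\frac{49}{15211} + \frac{14161}{16783}\right) + 116\right) - 28504 = \left(\left(49 \cdot \frac{1}{15211} + 14161 \cdot \frac{1}{16783}\right) + 116\right) - 28504 = \left(\left(\frac{7}{2173} + \frac{14161}{16783}\right) + 116\right) - 28504 = \left(\frac{30889334}{36469459} + 116\right) - 28504 = \frac{4261346578}{36469459} - 28504 = - \frac{1035264112758}{36469459} \approx -28387.0$)
$O = - \frac{1035264112758}{36469459} \approx -28387.0$
$\frac{1}{O} = \frac{1}{- \frac{1035264112758}{36469459}} = - \frac{36469459}{1035264112758}$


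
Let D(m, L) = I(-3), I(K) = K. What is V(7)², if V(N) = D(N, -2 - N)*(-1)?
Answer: 9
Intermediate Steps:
D(m, L) = -3
V(N) = 3 (V(N) = -3*(-1) = 3)
V(7)² = 3² = 9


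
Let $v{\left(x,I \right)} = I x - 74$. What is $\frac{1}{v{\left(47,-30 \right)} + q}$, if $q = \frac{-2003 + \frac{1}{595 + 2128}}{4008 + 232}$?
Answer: $- \frac{1443190}{2142375731} \approx -0.00067364$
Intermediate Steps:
$q = - \frac{681771}{1443190}$ ($q = \frac{-2003 + \frac{1}{2723}}{4240} = \left(-2003 + \frac{1}{2723}\right) \frac{1}{4240} = \left(- \frac{5454168}{2723}\right) \frac{1}{4240} = - \frac{681771}{1443190} \approx -0.47241$)
$v{\left(x,I \right)} = -74 + I x$
$\frac{1}{v{\left(47,-30 \right)} + q} = \frac{1}{\left(-74 - 1410\right) - \frac{681771}{1443190}} = \frac{1}{-1484 - \frac{681771}{1443190}} = \frac{1}{- \frac{2142375731}{1443190}} = - \frac{1443190}{2142375731}$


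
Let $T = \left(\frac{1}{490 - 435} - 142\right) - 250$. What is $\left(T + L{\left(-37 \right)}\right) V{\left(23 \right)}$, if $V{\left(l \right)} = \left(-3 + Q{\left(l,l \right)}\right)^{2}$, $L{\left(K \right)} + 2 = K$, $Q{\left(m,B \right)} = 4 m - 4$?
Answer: $- \frac{34252280}{11} \approx -3.1138 \cdot 10^{6}$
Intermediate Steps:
$Q{\left(m,B \right)} = -4 + 4 m$
$L{\left(K \right)} = -2 + K$
$T = - \frac{21559}{55}$ ($T = \left(\frac{1}{55} - 142\right) - 250 = - \frac{7809}{55} - 250 = - \frac{21559}{55} \approx -391.98$)
$V{\left(l \right)} = \left(-7 + 4 l\right)^{2}$ ($V{\left(l \right)} = \left(-3 + \left(-4 + 4 l\right)\right)^{2} = \left(-7 + 4 l\right)^{2}$)
$\left(T + L{\left(-37 \right)}\right) V{\left(23 \right)} = \left(- \frac{21559}{55} - 39\right) \left(-7 + 4 \cdot 23\right)^{2} = \left(- \frac{21559}{55} - 39\right) \left(-7 + 92\right)^{2} = - \frac{23704 \cdot 85^{2}}{55} = \left(- \frac{23704}{55}\right) 7225 = - \frac{34252280}{11}$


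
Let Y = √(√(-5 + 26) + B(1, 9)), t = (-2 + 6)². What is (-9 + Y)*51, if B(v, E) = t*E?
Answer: -459 + 51*√(144 + √21) ≈ 162.66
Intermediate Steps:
t = 16 (t = 4² = 16)
B(v, E) = 16*E
Y = √(144 + √21) (Y = √(√(-5 + 26) + 16*9) = √(√21 + 144) = √(144 + √21) ≈ 12.189)
(-9 + Y)*51 = (-9 + √(144 + √21))*51 = -459 + 51*√(144 + √21)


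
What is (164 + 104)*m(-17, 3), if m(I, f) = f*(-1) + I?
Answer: -5360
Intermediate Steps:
m(I, f) = I - f (m(I, f) = -f + I = I - f)
(164 + 104)*m(-17, 3) = (164 + 104)*(-17 - 1*3) = 268*(-17 - 3) = 268*(-20) = -5360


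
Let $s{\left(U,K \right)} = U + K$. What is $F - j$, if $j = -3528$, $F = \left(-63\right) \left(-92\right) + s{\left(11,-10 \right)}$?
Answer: $9325$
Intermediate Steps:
$s{\left(U,K \right)} = K + U$
$F = 5797$ ($F = \left(-63\right) \left(-92\right) + \left(-10 + 11\right) = 5796 + 1 = 5797$)
$F - j = 5797 - -3528 = 5797 + 3528 = 9325$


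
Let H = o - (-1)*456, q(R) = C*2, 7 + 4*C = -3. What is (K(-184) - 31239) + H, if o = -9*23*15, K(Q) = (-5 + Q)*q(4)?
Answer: -32943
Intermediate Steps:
C = -5/2 (C = -7/4 + (¼)*(-3) = -7/4 - ¾ = -5/2 ≈ -2.5000)
q(R) = -5 (q(R) = -5/2*2 = -5)
K(Q) = 25 - 5*Q (K(Q) = (-5 + Q)*(-5) = 25 - 5*Q)
o = -3105 (o = -207*15 = -3105)
H = -2649 (H = -3105 - (-1)*456 = -3105 - 1*(-456) = -3105 + 456 = -2649)
(K(-184) - 31239) + H = ((25 - 5*(-184)) - 31239) - 2649 = ((25 + 920) - 31239) - 2649 = (945 - 31239) - 2649 = -30294 - 2649 = -32943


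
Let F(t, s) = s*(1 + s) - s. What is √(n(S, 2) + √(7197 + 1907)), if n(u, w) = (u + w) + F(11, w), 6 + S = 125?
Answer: √(125 + 4*√569) ≈ 14.846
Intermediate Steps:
S = 119 (S = -6 + 125 = 119)
F(t, s) = -s + s*(1 + s)
n(u, w) = u + w + w² (n(u, w) = (u + w) + w² = u + w + w²)
√(n(S, 2) + √(7197 + 1907)) = √((119 + 2 + 2²) + √(7197 + 1907)) = √((119 + 2 + 4) + √9104) = √(125 + 4*√569)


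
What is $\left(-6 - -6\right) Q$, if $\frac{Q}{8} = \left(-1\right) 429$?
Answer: $0$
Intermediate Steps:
$Q = -3432$ ($Q = 8 \left(\left(-1\right) 429\right) = 8 \left(-429\right) = -3432$)
$\left(-6 - -6\right) Q = \left(-6 - -6\right) \left(-3432\right) = \left(-6 + 6\right) \left(-3432\right) = 0 \left(-3432\right) = 0$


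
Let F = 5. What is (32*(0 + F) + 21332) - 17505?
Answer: 3987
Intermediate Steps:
(32*(0 + F) + 21332) - 17505 = (32*(0 + 5) + 21332) - 17505 = (32*5 + 21332) - 17505 = (160 + 21332) - 17505 = 21492 - 17505 = 3987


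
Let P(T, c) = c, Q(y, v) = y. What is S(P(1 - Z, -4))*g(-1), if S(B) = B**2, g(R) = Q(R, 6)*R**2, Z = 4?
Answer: -16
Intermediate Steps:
g(R) = R**3 (g(R) = R*R**2 = R**3)
S(P(1 - Z, -4))*g(-1) = (-4)**2*(-1)**3 = 16*(-1) = -16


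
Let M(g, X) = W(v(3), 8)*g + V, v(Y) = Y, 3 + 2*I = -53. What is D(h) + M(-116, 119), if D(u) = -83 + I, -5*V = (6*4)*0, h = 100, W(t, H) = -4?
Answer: 353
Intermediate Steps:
I = -28 (I = -3/2 + (1/2)*(-53) = -3/2 - 53/2 = -28)
V = 0 (V = -6*4*0/5 = -24*0/5 = -1/5*0 = 0)
D(u) = -111 (D(u) = -83 - 28 = -111)
M(g, X) = -4*g (M(g, X) = -4*g + 0 = -4*g)
D(h) + M(-116, 119) = -111 - 4*(-116) = -111 + 464 = 353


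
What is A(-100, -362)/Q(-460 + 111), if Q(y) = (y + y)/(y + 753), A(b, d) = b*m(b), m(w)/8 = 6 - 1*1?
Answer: 808000/349 ≈ 2315.2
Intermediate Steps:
m(w) = 40 (m(w) = 8*(6 - 1*1) = 8*(6 - 1) = 8*5 = 40)
A(b, d) = 40*b (A(b, d) = b*40 = 40*b)
Q(y) = 2*y/(753 + y) (Q(y) = (2*y)/(753 + y) = 2*y/(753 + y))
A(-100, -362)/Q(-460 + 111) = (40*(-100))/((2*(-460 + 111)/(753 + (-460 + 111)))) = -4000/(2*(-349)/(753 - 349)) = -4000/(2*(-349)/404) = -4000/(2*(-349)*(1/404)) = -4000/(-349/202) = -4000*(-202/349) = 808000/349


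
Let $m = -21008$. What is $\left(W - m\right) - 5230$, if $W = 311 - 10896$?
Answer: $5193$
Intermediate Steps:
$W = -10585$ ($W = 311 - 10896 = -10585$)
$\left(W - m\right) - 5230 = \left(-10585 - -21008\right) - 5230 = \left(-10585 + 21008\right) - 5230 = 10423 - 5230 = 5193$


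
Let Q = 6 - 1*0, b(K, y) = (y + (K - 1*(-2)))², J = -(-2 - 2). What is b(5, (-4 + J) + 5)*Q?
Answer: 864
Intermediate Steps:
J = 4 (J = -1*(-4) = 4)
b(K, y) = (2 + K + y)² (b(K, y) = (y + (K + 2))² = (y + (2 + K))² = (2 + K + y)²)
Q = 6 (Q = 6 + 0 = 6)
b(5, (-4 + J) + 5)*Q = (2 + 5 + ((-4 + 4) + 5))²*6 = (2 + 5 + (0 + 5))²*6 = (2 + 5 + 5)²*6 = 12²*6 = 144*6 = 864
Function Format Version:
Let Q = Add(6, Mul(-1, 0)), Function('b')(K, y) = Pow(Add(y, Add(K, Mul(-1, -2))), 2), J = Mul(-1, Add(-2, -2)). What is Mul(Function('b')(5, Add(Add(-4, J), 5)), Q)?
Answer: 864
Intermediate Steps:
J = 4 (J = Mul(-1, -4) = 4)
Function('b')(K, y) = Pow(Add(2, K, y), 2) (Function('b')(K, y) = Pow(Add(y, Add(K, 2)), 2) = Pow(Add(y, Add(2, K)), 2) = Pow(Add(2, K, y), 2))
Q = 6 (Q = Add(6, 0) = 6)
Mul(Function('b')(5, Add(Add(-4, J), 5)), Q) = Mul(Pow(Add(2, 5, Add(Add(-4, 4), 5)), 2), 6) = Mul(Pow(Add(2, 5, Add(0, 5)), 2), 6) = Mul(Pow(Add(2, 5, 5), 2), 6) = Mul(Pow(12, 2), 6) = Mul(144, 6) = 864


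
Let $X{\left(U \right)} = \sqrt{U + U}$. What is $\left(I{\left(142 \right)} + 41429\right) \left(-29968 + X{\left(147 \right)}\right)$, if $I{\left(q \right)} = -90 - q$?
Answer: $-1234591696 + 288379 \sqrt{6} \approx -1.2339 \cdot 10^{9}$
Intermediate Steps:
$X{\left(U \right)} = \sqrt{2} \sqrt{U}$ ($X{\left(U \right)} = \sqrt{2 U} = \sqrt{2} \sqrt{U}$)
$\left(I{\left(142 \right)} + 41429\right) \left(-29968 + X{\left(147 \right)}\right) = \left(\left(-90 - 142\right) + 41429\right) \left(-29968 + \sqrt{2} \sqrt{147}\right) = \left(\left(-90 - 142\right) + 41429\right) \left(-29968 + \sqrt{2} \cdot 7 \sqrt{3}\right) = \left(-232 + 41429\right) \left(-29968 + 7 \sqrt{6}\right) = 41197 \left(-29968 + 7 \sqrt{6}\right) = -1234591696 + 288379 \sqrt{6}$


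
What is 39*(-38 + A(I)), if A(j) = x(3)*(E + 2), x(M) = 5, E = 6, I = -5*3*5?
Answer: 78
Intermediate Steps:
I = -75 (I = -15*5 = -75)
A(j) = 40 (A(j) = 5*(6 + 2) = 5*8 = 40)
39*(-38 + A(I)) = 39*(-38 + 40) = 39*2 = 78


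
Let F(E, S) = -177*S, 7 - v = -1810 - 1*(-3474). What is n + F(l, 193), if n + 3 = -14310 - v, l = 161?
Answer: -46817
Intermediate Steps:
v = -1657 (v = 7 - (-1810 - 1*(-3474)) = 7 - (-1810 + 3474) = 7 - 1*1664 = 7 - 1664 = -1657)
n = -12656 (n = -3 + (-14310 - 1*(-1657)) = -3 + (-14310 + 1657) = -3 - 12653 = -12656)
n + F(l, 193) = -12656 - 177*193 = -12656 - 34161 = -46817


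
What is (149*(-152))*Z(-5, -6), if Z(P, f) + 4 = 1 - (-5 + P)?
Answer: -158536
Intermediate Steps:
Z(P, f) = 2 - P (Z(P, f) = -4 + (1 - (-5 + P)) = -4 + (1 + (5 - P)) = -4 + (6 - P) = 2 - P)
(149*(-152))*Z(-5, -6) = (149*(-152))*(2 - 1*(-5)) = -22648*(2 + 5) = -22648*7 = -158536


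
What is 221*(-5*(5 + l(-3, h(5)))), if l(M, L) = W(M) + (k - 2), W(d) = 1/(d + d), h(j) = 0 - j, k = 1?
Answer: -25415/6 ≈ -4235.8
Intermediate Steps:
h(j) = -j
W(d) = 1/(2*d)
l(M, L) = -1 + 1/(2*M) (l(M, L) = 1/(2*M) + (1 - 2) = 1/(2*M) - 1 = -1 + 1/(2*M))
221*(-5*(5 + l(-3, h(5)))) = 221*(-5*(5 + (½ - 1*(-3))/(-3))) = 221*(-5*(5 - (½ + 3)/3)) = 221*(-5*(5 - ⅓*7/2)) = 221*(-5*(5 - 7/6)) = 221*(-5*23/6) = 221*(-115/6) = -25415/6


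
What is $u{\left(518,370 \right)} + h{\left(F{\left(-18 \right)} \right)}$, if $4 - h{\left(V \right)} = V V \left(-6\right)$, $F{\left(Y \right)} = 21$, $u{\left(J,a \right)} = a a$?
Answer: $139550$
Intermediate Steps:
$u{\left(J,a \right)} = a^{2}$
$h{\left(V \right)} = 4 + 6 V^{2}$ ($h{\left(V \right)} = 4 - V V \left(-6\right) = 4 - V^{2} \left(-6\right) = 4 - - 6 V^{2} = 4 + 6 V^{2}$)
$u{\left(518,370 \right)} + h{\left(F{\left(-18 \right)} \right)} = 370^{2} + \left(4 + 6 \cdot 21^{2}\right) = 136900 + \left(4 + 6 \cdot 441\right) = 136900 + \left(4 + 2646\right) = 136900 + 2650 = 139550$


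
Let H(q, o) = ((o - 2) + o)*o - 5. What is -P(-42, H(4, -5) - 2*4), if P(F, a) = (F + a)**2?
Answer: -25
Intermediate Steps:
H(q, o) = -5 + o*(-2 + 2*o) (H(q, o) = ((-2 + o) + o)*o - 5 = (-2 + 2*o)*o - 5 = o*(-2 + 2*o) - 5 = -5 + o*(-2 + 2*o))
-P(-42, H(4, -5) - 2*4) = -(-42 + ((-5 - 2*(-5) + 2*(-5)**2) - 2*4))**2 = -(-42 + ((-5 + 10 + 2*25) - 8))**2 = -(-42 + ((-5 + 10 + 50) - 8))**2 = -(-42 + (55 - 8))**2 = -(-42 + 47)**2 = -1*5**2 = -1*25 = -25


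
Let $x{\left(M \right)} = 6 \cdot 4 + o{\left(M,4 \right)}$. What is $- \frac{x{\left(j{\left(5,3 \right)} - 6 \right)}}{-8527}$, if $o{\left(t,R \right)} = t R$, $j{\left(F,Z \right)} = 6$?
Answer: $\frac{24}{8527} \approx 0.0028146$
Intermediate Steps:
$o{\left(t,R \right)} = R t$
$x{\left(M \right)} = 24 + 4 M$ ($x{\left(M \right)} = 6 \cdot 4 + 4 M = 24 + 4 M$)
$- \frac{x{\left(j{\left(5,3 \right)} - 6 \right)}}{-8527} = - \frac{24 + 4 \left(6 - 6\right)}{-8527} = - \frac{\left(24 + 4 \left(6 - 6\right)\right) \left(-1\right)}{8527} = - \frac{\left(24 + 4 \cdot 0\right) \left(-1\right)}{8527} = - \frac{\left(24 + 0\right) \left(-1\right)}{8527} = - \frac{24 \left(-1\right)}{8527} = \left(-1\right) \left(- \frac{24}{8527}\right) = \frac{24}{8527}$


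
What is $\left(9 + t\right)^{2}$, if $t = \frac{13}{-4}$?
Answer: $\frac{529}{16} \approx 33.063$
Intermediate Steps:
$t = - \frac{13}{4}$ ($t = 13 \left(- \frac{1}{4}\right) = - \frac{13}{4} \approx -3.25$)
$\left(9 + t\right)^{2} = \left(9 - \frac{13}{4}\right)^{2} = \left(\frac{23}{4}\right)^{2} = \frac{529}{16}$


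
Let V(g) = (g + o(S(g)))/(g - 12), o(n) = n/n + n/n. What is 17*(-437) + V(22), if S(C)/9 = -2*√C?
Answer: -37133/5 ≈ -7426.6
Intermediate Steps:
S(C) = -18*√C (S(C) = 9*(-2*√C) = -18*√C)
o(n) = 2 (o(n) = 1 + 1 = 2)
V(g) = (2 + g)/(-12 + g) (V(g) = (g + 2)/(g - 12) = (2 + g)/(-12 + g))
17*(-437) + V(22) = 17*(-437) + (2 + 22)/(-12 + 22) = -7429 + 24/10 = -7429 + (⅒)*24 = -7429 + 12/5 = -37133/5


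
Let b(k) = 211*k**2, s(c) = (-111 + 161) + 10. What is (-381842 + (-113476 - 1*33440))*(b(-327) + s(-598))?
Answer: -11929879767882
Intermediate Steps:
s(c) = 60 (s(c) = 50 + 10 = 60)
(-381842 + (-113476 - 1*33440))*(b(-327) + s(-598)) = (-381842 + (-113476 - 1*33440))*(211*(-327)**2 + 60) = (-381842 + (-113476 - 33440))*(211*106929 + 60) = (-381842 - 146916)*(22562019 + 60) = -528758*22562079 = -11929879767882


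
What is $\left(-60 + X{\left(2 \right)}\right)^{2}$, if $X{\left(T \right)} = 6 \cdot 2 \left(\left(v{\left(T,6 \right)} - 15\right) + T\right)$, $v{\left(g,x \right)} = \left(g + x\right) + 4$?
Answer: $5184$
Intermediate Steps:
$v{\left(g,x \right)} = 4 + g + x$
$X{\left(T \right)} = -60 + 24 T$ ($X{\left(T \right)} = 6 \cdot 2 \left(\left(\left(4 + T + 6\right) - 15\right) + T\right) = 12 \left(\left(\left(10 + T\right) - 15\right) + T\right) = 12 \left(\left(-5 + T\right) + T\right) = 12 \left(-5 + 2 T\right) = -60 + 24 T$)
$\left(-60 + X{\left(2 \right)}\right)^{2} = \left(-60 + \left(-60 + 24 \cdot 2\right)\right)^{2} = \left(-60 + \left(-60 + 48\right)\right)^{2} = \left(-60 - 12\right)^{2} = \left(-72\right)^{2} = 5184$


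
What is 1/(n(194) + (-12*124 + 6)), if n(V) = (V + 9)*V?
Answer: 1/37900 ≈ 2.6385e-5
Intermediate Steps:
n(V) = V*(9 + V) (n(V) = (9 + V)*V = V*(9 + V))
1/(n(194) + (-12*124 + 6)) = 1/(194*(9 + 194) + (-12*124 + 6)) = 1/(194*203 + (-1488 + 6)) = 1/(39382 - 1482) = 1/37900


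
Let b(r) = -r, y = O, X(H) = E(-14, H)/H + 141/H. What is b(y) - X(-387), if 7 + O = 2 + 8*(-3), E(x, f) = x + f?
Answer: 10963/387 ≈ 28.328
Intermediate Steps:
E(x, f) = f + x
X(H) = 141/H + (-14 + H)/H (X(H) = (H - 14)/H + 141/H = (-14 + H)/H + 141/H = 141/H + (-14 + H)/H)
O = -29 (O = -7 + (2 + 8*(-3)) = -7 + (2 - 24) = -7 - 22 = -29)
y = -29
b(y) - X(-387) = -1*(-29) - (127 - 387)/(-387) = 29 - (-1)*(-260)/387 = 29 - 1*260/387 = 29 - 260/387 = 10963/387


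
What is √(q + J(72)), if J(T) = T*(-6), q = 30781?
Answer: √30349 ≈ 174.21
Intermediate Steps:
J(T) = -6*T
√(q + J(72)) = √(30781 - 6*72) = √(30781 - 432) = √30349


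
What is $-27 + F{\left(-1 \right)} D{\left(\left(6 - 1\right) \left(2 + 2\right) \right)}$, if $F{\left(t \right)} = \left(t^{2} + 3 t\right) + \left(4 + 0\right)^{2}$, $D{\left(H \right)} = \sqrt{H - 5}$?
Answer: $-27 + 14 \sqrt{15} \approx 27.222$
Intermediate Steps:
$D{\left(H \right)} = \sqrt{-5 + H}$
$F{\left(t \right)} = 16 + t^{2} + 3 t$ ($F{\left(t \right)} = \left(t^{2} + 3 t\right) + 4^{2} = \left(t^{2} + 3 t\right) + 16 = 16 + t^{2} + 3 t$)
$-27 + F{\left(-1 \right)} D{\left(\left(6 - 1\right) \left(2 + 2\right) \right)} = -27 + \left(16 + \left(-1\right)^{2} + 3 \left(-1\right)\right) \sqrt{-5 + \left(6 - 1\right) \left(2 + 2\right)} = -27 + \left(16 + 1 - 3\right) \sqrt{-5 + 5 \cdot 4} = -27 + 14 \sqrt{-5 + 20} = -27 + 14 \sqrt{15}$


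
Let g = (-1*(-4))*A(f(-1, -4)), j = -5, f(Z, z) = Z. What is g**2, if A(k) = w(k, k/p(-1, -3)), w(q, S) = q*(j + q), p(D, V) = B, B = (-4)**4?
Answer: 576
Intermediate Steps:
B = 256
p(D, V) = 256
w(q, S) = q*(-5 + q)
A(k) = k*(-5 + k)
g = 24 (g = (-1*(-4))*(-(-5 - 1)) = 4*(-1*(-6)) = 4*6 = 24)
g**2 = 24**2 = 576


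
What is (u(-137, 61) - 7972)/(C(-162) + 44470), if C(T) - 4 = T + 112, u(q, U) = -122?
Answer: -1349/7404 ≈ -0.18220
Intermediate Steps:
C(T) = 116 + T (C(T) = 4 + (T + 112) = 4 + (112 + T) = 116 + T)
(u(-137, 61) - 7972)/(C(-162) + 44470) = (-122 - 7972)/((116 - 162) + 44470) = -8094/(-46 + 44470) = -8094/44424 = -8094*1/44424 = -1349/7404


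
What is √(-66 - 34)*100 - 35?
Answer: -35 + 1000*I ≈ -35.0 + 1000.0*I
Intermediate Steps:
√(-66 - 34)*100 - 35 = √(-100)*100 - 35 = (10*I)*100 - 35 = 1000*I - 35 = -35 + 1000*I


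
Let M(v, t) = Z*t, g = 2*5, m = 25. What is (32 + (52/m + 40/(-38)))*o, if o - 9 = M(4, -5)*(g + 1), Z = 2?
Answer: -1584488/475 ≈ -3335.8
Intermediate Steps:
g = 10
M(v, t) = 2*t
o = -101 (o = 9 + (2*(-5))*(10 + 1) = 9 - 10*11 = 9 - 110 = -101)
(32 + (52/m + 40/(-38)))*o = (32 + (52/25 + 40/(-38)))*(-101) = (32 + (52*(1/25) + 40*(-1/38)))*(-101) = (32 + (52/25 - 20/19))*(-101) = (32 + 488/475)*(-101) = (15688/475)*(-101) = -1584488/475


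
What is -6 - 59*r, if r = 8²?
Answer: -3782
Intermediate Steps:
r = 64
-6 - 59*r = -6 - 59*64 = -6 - 3776 = -3782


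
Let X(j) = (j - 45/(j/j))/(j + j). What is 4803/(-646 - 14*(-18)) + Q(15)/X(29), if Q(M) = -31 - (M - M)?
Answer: 157891/1576 ≈ 100.18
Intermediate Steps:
X(j) = (-45 + j)/(2*j) (X(j) = (j - 45/1)/((2*j)) = (j - 45*1)*(1/(2*j)) = (j - 45)*(1/(2*j)) = (-45 + j)*(1/(2*j)) = (-45 + j)/(2*j))
Q(M) = -31 (Q(M) = -31 - 1*0 = -31 + 0 = -31)
4803/(-646 - 14*(-18)) + Q(15)/X(29) = 4803/(-646 - 14*(-18)) - 31*58/(-45 + 29) = 4803/(-646 + 252) - 31/((½)*(1/29)*(-16)) = 4803/(-394) - 31/(-8/29) = 4803*(-1/394) - 31*(-29/8) = -4803/394 + 899/8 = 157891/1576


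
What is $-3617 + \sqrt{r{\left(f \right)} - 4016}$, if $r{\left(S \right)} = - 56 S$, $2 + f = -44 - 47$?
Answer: $-3617 + 2 \sqrt{298} \approx -3582.5$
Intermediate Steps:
$f = -93$ ($f = -2 - 91 = -93$)
$-3617 + \sqrt{r{\left(f \right)} - 4016} = -3617 + \sqrt{\left(-56\right) \left(-93\right) - 4016} = -3617 + \sqrt{5208 - 4016} = -3617 + \sqrt{1192} = -3617 + 2 \sqrt{298}$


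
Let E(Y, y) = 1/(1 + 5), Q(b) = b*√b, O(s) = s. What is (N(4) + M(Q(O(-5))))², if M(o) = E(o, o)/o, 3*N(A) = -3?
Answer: (150 - I*√5)²/22500 ≈ 0.99978 - 0.029814*I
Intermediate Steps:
N(A) = -1 (N(A) = (⅓)*(-3) = -1)
Q(b) = b^(3/2)
E(Y, y) = ⅙ (E(Y, y) = 1/6 = ⅙)
M(o) = 1/(6*o)
(N(4) + M(Q(O(-5))))² = (-1 + 1/(6*((-5)^(3/2))))² = (-1 + 1/(6*((-5*I*√5))))² = (-1 + (I*√5/25)/6)² = (-1 + I*√5/150)²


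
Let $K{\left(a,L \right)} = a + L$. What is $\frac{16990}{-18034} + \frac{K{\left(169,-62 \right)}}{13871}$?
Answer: $- \frac{116869326}{125074807} \approx -0.9344$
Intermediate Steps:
$K{\left(a,L \right)} = L + a$
$\frac{16990}{-18034} + \frac{K{\left(169,-62 \right)}}{13871} = \frac{16990}{-18034} + \frac{-62 + 169}{13871} = 16990 \left(- \frac{1}{18034}\right) + 107 \cdot \frac{1}{13871} = - \frac{8495}{9017} + \frac{107}{13871} = - \frac{116869326}{125074807}$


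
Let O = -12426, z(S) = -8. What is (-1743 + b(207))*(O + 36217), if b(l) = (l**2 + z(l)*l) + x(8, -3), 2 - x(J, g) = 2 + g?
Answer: 938626323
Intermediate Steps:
x(J, g) = -g (x(J, g) = 2 - (2 + g) = 2 + (-2 - g) = -g)
b(l) = 3 + l**2 - 8*l (b(l) = (l**2 - 8*l) - 1*(-3) = (l**2 - 8*l) + 3 = 3 + l**2 - 8*l)
(-1743 + b(207))*(O + 36217) = (-1743 + (3 + 207**2 - 8*207))*(-12426 + 36217) = (-1743 + (3 + 42849 - 1656))*23791 = (-1743 + 41196)*23791 = 39453*23791 = 938626323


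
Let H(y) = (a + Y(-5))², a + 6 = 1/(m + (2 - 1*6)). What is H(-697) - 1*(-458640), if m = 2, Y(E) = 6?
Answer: 1834561/4 ≈ 4.5864e+5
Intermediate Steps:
a = -13/2 (a = -6 + 1/(2 + (2 - 1*6)) = -6 + 1/(2 + (2 - 6)) = -6 + 1/(2 - 4) = -6 + 1/(-2) = -6 - ½ = -13/2 ≈ -6.5000)
H(y) = ¼ (H(y) = (-13/2 + 6)² = (-½)² = ¼)
H(-697) - 1*(-458640) = ¼ - 1*(-458640) = ¼ + 458640 = 1834561/4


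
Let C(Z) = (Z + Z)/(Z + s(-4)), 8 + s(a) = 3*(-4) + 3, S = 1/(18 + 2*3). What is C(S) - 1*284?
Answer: -115590/407 ≈ -284.00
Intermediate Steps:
S = 1/24 (S = 1/(18 + 6) = 1/24 ≈ 0.041667)
s(a) = -17 (s(a) = -8 + (3*(-4) + 3) = -8 + (-12 + 3) = -8 - 9 = -17)
C(Z) = 2*Z/(-17 + Z) (C(Z) = (Z + Z)/(Z - 17) = (2*Z)/(-17 + Z) = 2*Z/(-17 + Z))
C(S) - 1*284 = 2*(1/24)/(-17 + 1/24) - 1*284 = 2*(1/24)/(-407/24) - 284 = 2*(1/24)*(-24/407) - 284 = -2/407 - 284 = -115590/407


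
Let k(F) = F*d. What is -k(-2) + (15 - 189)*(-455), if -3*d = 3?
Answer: 79168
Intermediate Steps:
d = -1 (d = -⅓*3 = -1)
k(F) = -F (k(F) = F*(-1) = -F)
-k(-2) + (15 - 189)*(-455) = -(-1)*(-2) + (15 - 189)*(-455) = -1*2 - 174*(-455) = -2 + 79170 = 79168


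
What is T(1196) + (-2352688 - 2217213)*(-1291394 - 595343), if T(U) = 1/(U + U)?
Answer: 20624305516864505/2392 ≈ 8.6222e+12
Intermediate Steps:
T(U) = 1/(2*U)
T(1196) + (-2352688 - 2217213)*(-1291394 - 595343) = (½)/1196 + (-2352688 - 2217213)*(-1291394 - 595343) = (½)*(1/1196) - 4569901*(-1886737) = 1/2392 + 8622201303037 = 20624305516864505/2392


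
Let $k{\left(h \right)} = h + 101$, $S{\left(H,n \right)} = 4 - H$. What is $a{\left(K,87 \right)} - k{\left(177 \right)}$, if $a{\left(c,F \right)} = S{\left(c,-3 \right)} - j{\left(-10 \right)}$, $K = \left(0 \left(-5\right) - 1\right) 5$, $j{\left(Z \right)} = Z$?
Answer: $-259$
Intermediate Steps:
$k{\left(h \right)} = 101 + h$
$K = -5$ ($K = \left(0 - 1\right) 5 = \left(-1\right) 5 = -5$)
$a{\left(c,F \right)} = 14 - c$ ($a{\left(c,F \right)} = \left(4 - c\right) - -10 = \left(4 - c\right) + 10 = 14 - c$)
$a{\left(K,87 \right)} - k{\left(177 \right)} = \left(14 - -5\right) - \left(101 + 177\right) = \left(14 + 5\right) - 278 = 19 - 278 = -259$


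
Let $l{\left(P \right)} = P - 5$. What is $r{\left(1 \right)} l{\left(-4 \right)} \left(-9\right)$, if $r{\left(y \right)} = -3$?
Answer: $-243$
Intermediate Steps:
$l{\left(P \right)} = -5 + P$ ($l{\left(P \right)} = P - 5 = -5 + P$)
$r{\left(1 \right)} l{\left(-4 \right)} \left(-9\right) = - 3 \left(-5 - 4\right) \left(-9\right) = \left(-3\right) \left(-9\right) \left(-9\right) = 27 \left(-9\right) = -243$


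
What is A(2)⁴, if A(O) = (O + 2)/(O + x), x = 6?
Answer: 1/16 ≈ 0.062500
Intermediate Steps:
A(O) = (2 + O)/(6 + O) (A(O) = (O + 2)/(O + 6) = (2 + O)/(6 + O))
A(2)⁴ = ((2 + 2)/(6 + 2))⁴ = (4/8)⁴ = ((⅛)*4)⁴ = (½)⁴ = 1/16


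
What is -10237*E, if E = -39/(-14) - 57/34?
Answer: -1351284/119 ≈ -11355.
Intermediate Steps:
E = 132/119 (E = -39*(-1/14) - 57*1/34 = 39/14 - 57/34 = 132/119 ≈ 1.1092)
-10237*E = -10237*132/119 = -1351284/119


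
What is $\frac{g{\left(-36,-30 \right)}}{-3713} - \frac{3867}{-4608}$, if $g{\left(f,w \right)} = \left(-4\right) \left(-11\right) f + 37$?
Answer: $\frac{7162249}{5703168} \approx 1.2558$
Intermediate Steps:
$g{\left(f,w \right)} = 37 + 44 f$ ($g{\left(f,w \right)} = 44 f + 37 = 37 + 44 f$)
$\frac{g{\left(-36,-30 \right)}}{-3713} - \frac{3867}{-4608} = \frac{37 + 44 \left(-36\right)}{-3713} - \frac{3867}{-4608} = \left(37 - 1584\right) \left(- \frac{1}{3713}\right) - - \frac{1289}{1536} = \left(-1547\right) \left(- \frac{1}{3713}\right) + \frac{1289}{1536} = \frac{1547}{3713} + \frac{1289}{1536} = \frac{7162249}{5703168}$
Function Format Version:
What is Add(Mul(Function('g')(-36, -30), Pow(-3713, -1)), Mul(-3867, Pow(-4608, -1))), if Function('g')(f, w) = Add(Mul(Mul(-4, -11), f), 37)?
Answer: Rational(7162249, 5703168) ≈ 1.2558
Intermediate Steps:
Function('g')(f, w) = Add(37, Mul(44, f)) (Function('g')(f, w) = Add(Mul(44, f), 37) = Add(37, Mul(44, f)))
Add(Mul(Function('g')(-36, -30), Pow(-3713, -1)), Mul(-3867, Pow(-4608, -1))) = Add(Mul(Add(37, Mul(44, -36)), Pow(-3713, -1)), Mul(-3867, Pow(-4608, -1))) = Add(Mul(Add(37, -1584), Rational(-1, 3713)), Mul(-3867, Rational(-1, 4608))) = Add(Mul(-1547, Rational(-1, 3713)), Rational(1289, 1536)) = Add(Rational(1547, 3713), Rational(1289, 1536)) = Rational(7162249, 5703168)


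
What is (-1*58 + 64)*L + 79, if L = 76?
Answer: 535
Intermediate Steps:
(-1*58 + 64)*L + 79 = (-1*58 + 64)*76 + 79 = (-58 + 64)*76 + 79 = 6*76 + 79 = 456 + 79 = 535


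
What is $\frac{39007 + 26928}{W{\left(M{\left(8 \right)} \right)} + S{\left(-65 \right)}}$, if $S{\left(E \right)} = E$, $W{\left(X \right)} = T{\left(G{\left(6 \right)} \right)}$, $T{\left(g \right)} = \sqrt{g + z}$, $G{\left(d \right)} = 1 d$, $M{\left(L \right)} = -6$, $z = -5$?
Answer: $- \frac{65935}{64} \approx -1030.2$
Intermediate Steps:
$G{\left(d \right)} = d$
$T{\left(g \right)} = \sqrt{-5 + g}$ ($T{\left(g \right)} = \sqrt{g - 5} = \sqrt{-5 + g}$)
$W{\left(X \right)} = 1$ ($W{\left(X \right)} = \sqrt{-5 + 6} = \sqrt{1} = 1$)
$\frac{39007 + 26928}{W{\left(M{\left(8 \right)} \right)} + S{\left(-65 \right)}} = \frac{39007 + 26928}{1 - 65} = \frac{65935}{-64} = 65935 \left(- \frac{1}{64}\right) = - \frac{65935}{64}$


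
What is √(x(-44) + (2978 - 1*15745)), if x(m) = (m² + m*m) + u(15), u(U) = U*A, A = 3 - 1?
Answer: 3*I*√985 ≈ 94.154*I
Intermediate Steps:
A = 2
u(U) = 2*U (u(U) = U*2 = 2*U)
x(m) = 30 + 2*m² (x(m) = (m² + m*m) + 2*15 = (m² + m²) + 30 = 2*m² + 30 = 30 + 2*m²)
√(x(-44) + (2978 - 1*15745)) = √((30 + 2*(-44)²) + (2978 - 1*15745)) = √((30 + 2*1936) + (2978 - 15745)) = √((30 + 3872) - 12767) = √(3902 - 12767) = √(-8865) = 3*I*√985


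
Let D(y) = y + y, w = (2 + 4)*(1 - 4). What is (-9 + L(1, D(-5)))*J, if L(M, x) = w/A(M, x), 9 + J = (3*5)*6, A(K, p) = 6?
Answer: -972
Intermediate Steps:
w = -18 (w = 6*(-3) = -18)
J = 81 (J = -9 + (3*5)*6 = -9 + 15*6 = -9 + 90 = 81)
D(y) = 2*y
L(M, x) = -3 (L(M, x) = -18/6 = -18*⅙ = -3)
(-9 + L(1, D(-5)))*J = (-9 - 3)*81 = -12*81 = -972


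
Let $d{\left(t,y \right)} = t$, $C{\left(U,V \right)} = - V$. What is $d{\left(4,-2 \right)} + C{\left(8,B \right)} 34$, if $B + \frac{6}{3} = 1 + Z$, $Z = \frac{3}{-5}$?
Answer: $\frac{292}{5} \approx 58.4$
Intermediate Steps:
$Z = - \frac{3}{5}$ ($Z = 3 \left(- \frac{1}{5}\right) = - \frac{3}{5} \approx -0.6$)
$B = - \frac{8}{5}$ ($B = -2 + \left(1 - \frac{3}{5}\right) = -2 + \frac{2}{5} = - \frac{8}{5} \approx -1.6$)
$d{\left(4,-2 \right)} + C{\left(8,B \right)} 34 = 4 + \left(-1\right) \left(- \frac{8}{5}\right) 34 = 4 + \frac{8}{5} \cdot 34 = 4 + \frac{272}{5} = \frac{292}{5}$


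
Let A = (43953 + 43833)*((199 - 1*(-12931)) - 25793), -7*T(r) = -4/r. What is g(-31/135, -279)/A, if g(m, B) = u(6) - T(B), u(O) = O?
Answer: -5861/1085510716227 ≈ -5.3993e-9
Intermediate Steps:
T(r) = 4/(7*r) (T(r) = -(-4)/(7*r) = 4/(7*r))
g(m, B) = 6 - 4/(7*B)
A = -1111634118 (A = 87786*((199 + 12931) - 25793) = 87786*(13130 - 25793) = 87786*(-12663) = -1111634118)
g(-31/135, -279)/A = (6 - 4/7/(-279))/(-1111634118) = (6 - 4/7*(-1/279))*(-1/1111634118) = (6 + 4/1953)*(-1/1111634118) = (11722/1953)*(-1/1111634118) = -5861/1085510716227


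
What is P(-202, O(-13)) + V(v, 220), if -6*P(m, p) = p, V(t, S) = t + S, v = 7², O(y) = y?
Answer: 1627/6 ≈ 271.17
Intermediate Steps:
v = 49
V(t, S) = S + t
P(m, p) = -p/6
P(-202, O(-13)) + V(v, 220) = -⅙*(-13) + (220 + 49) = 13/6 + 269 = 1627/6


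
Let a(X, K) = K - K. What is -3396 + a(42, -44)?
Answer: -3396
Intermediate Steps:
a(X, K) = 0
-3396 + a(42, -44) = -3396 + 0 = -3396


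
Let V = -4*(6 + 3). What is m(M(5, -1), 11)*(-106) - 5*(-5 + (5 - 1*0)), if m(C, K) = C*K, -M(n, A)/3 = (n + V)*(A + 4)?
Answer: -325314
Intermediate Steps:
V = -36 (V = -4*9 = -36)
M(n, A) = -3*(-36 + n)*(4 + A) (M(n, A) = -3*(n - 36)*(A + 4) = -3*(-36 + n)*(4 + A))
m(M(5, -1), 11)*(-106) - 5*(-5 + (5 - 1*0)) = ((432 - 12*5 + 108*(-1) - 3*(-1)*5)*11)*(-106) - 5*(-5 + (5 - 1*0)) = ((432 - 60 - 108 + 15)*11)*(-106) - 5*(-5 + (5 + 0)) = (279*11)*(-106) - 5*(-5 + 5) = 3069*(-106) - 5*0 = -325314 + 0 = -325314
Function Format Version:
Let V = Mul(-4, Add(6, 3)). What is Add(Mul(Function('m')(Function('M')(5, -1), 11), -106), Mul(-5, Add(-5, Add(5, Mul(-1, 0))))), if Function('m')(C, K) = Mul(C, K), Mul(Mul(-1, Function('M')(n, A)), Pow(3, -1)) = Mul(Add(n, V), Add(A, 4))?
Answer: -325314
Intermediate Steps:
V = -36 (V = Mul(-4, 9) = -36)
Function('M')(n, A) = Mul(-3, Add(-36, n), Add(4, A)) (Function('M')(n, A) = Mul(-3, Mul(Add(n, -36), Add(A, 4))) = Mul(-3, Mul(Add(-36, n), Add(4, A))) = Mul(-3, Add(-36, n), Add(4, A)))
Add(Mul(Function('m')(Function('M')(5, -1), 11), -106), Mul(-5, Add(-5, Add(5, Mul(-1, 0))))) = Add(Mul(Mul(Add(432, Mul(-12, 5), Mul(108, -1), Mul(-3, -1, 5)), 11), -106), Mul(-5, Add(-5, Add(5, Mul(-1, 0))))) = Add(Mul(Mul(Add(432, -60, -108, 15), 11), -106), Mul(-5, Add(-5, Add(5, 0)))) = Add(Mul(Mul(279, 11), -106), Mul(-5, Add(-5, 5))) = Add(Mul(3069, -106), Mul(-5, 0)) = Add(-325314, 0) = -325314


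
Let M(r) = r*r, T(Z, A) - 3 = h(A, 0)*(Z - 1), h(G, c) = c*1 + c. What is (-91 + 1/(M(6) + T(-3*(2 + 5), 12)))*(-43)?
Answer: 152564/39 ≈ 3911.9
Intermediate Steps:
h(G, c) = 2*c (h(G, c) = c + c = 2*c)
T(Z, A) = 3 (T(Z, A) = 3 + (2*0)*(Z - 1) = 3 + 0*(-1 + Z) = 3 + 0 = 3)
M(r) = r**2
(-91 + 1/(M(6) + T(-3*(2 + 5), 12)))*(-43) = (-91 + 1/(6**2 + 3))*(-43) = (-91 + 1/(36 + 3))*(-43) = (-91 + 1/39)*(-43) = -3548/39*(-43) = 152564/39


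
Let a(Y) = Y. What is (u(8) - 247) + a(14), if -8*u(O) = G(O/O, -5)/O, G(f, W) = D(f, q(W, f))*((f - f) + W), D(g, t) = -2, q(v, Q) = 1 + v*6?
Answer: -7461/32 ≈ -233.16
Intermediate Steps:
q(v, Q) = 1 + 6*v
G(f, W) = -2*W (G(f, W) = -2*((f - f) + W) = -2*(0 + W) = -2*W)
u(O) = -5/(4*O) (u(O) = -(-2*(-5))/(8*O) = -5/(4*O))
(u(8) - 247) + a(14) = (-5/4/8 - 247) + 14 = (-5/4*1/8 - 247) + 14 = (-5/32 - 247) + 14 = -7909/32 + 14 = -7461/32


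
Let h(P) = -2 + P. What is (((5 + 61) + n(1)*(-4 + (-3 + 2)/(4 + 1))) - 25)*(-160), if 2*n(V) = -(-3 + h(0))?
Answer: -4880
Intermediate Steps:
n(V) = 5/2 (n(V) = (-(-3 + (-2 + 0)))/2 = (-(-3 - 2))/2 = (-1*(-5))/2 = (½)*5 = 5/2)
(((5 + 61) + n(1)*(-4 + (-3 + 2)/(4 + 1))) - 25)*(-160) = (((5 + 61) + 5*(-4 + (-3 + 2)/(4 + 1))/2) - 25)*(-160) = ((66 + 5*(-4 - 1/5)/2) - 25)*(-160) = ((66 + 5*(-4 - 1*⅕)/2) - 25)*(-160) = ((66 + 5*(-4 - ⅕)/2) - 25)*(-160) = ((66 + (5/2)*(-21/5)) - 25)*(-160) = ((66 - 21/2) - 25)*(-160) = (111/2 - 25)*(-160) = (61/2)*(-160) = -4880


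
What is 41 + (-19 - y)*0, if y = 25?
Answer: 41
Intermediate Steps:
41 + (-19 - y)*0 = 41 + (-19 - 1*25)*0 = 41 + (-19 - 25)*0 = 41 - 44*0 = 41 + 0 = 41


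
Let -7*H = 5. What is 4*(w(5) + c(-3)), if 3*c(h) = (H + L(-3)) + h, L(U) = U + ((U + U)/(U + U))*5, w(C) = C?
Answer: 124/7 ≈ 17.714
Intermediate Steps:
H = -5/7 (H = -⅐*5 = -5/7 ≈ -0.71429)
L(U) = 5 + U (L(U) = U + ((2*U)/((2*U)))*5 = U + ((2*U)*(1/(2*U)))*5 = U + 1*5 = U + 5 = 5 + U)
c(h) = 3/7 + h/3 (c(h) = ((-5/7 + (5 - 3)) + h)/3 = ((-5/7 + 2) + h)/3 = (9/7 + h)/3 = 3/7 + h/3)
4*(w(5) + c(-3)) = 4*(5 + (3/7 + (⅓)*(-3))) = 4*(5 + (3/7 - 1)) = 4*(5 - 4/7) = 4*(31/7) = 124/7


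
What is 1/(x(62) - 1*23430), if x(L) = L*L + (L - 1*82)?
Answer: -1/19606 ≈ -5.1005e-5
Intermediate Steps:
x(L) = -82 + L + L**2 (x(L) = L**2 + (L - 82) = L**2 + (-82 + L) = -82 + L + L**2)
1/(x(62) - 1*23430) = 1/((-82 + 62 + 62**2) - 1*23430) = 1/((-82 + 62 + 3844) - 23430) = 1/(3824 - 23430) = 1/(-19606) = -1/19606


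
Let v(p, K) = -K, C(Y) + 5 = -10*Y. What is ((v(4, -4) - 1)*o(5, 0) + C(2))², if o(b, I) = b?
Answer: 100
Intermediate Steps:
C(Y) = -5 - 10*Y
((v(4, -4) - 1)*o(5, 0) + C(2))² = ((-1*(-4) - 1)*5 + (-5 - 10*2))² = ((4 - 1)*5 + (-5 - 20))² = (3*5 - 25)² = (15 - 25)² = (-10)² = 100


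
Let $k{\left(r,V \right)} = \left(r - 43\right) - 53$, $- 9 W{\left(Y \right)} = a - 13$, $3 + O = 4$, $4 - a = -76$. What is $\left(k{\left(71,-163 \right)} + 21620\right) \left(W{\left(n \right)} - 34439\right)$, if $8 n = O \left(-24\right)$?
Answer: $- \frac{6694838710}{9} \approx -7.4387 \cdot 10^{8}$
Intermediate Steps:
$a = 80$ ($a = 4 - -76 = 4 + 76 = 80$)
$O = 1$ ($O = -3 + 4 = 1$)
$n = -3$ ($n = \frac{1 \left(-24\right)}{8} = \frac{1}{8} \left(-24\right) = -3$)
$W{\left(Y \right)} = - \frac{67}{9}$ ($W{\left(Y \right)} = - \frac{80 - 13}{9} = \left(- \frac{1}{9}\right) 67 = - \frac{67}{9}$)
$k{\left(r,V \right)} = -96 + r$ ($k{\left(r,V \right)} = \left(-43 + r\right) - 53 = -96 + r$)
$\left(k{\left(71,-163 \right)} + 21620\right) \left(W{\left(n \right)} - 34439\right) = \left(\left(-96 + 71\right) + 21620\right) \left(- \frac{67}{9} - 34439\right) = \left(-25 + 21620\right) \left(- \frac{310018}{9}\right) = 21595 \left(- \frac{310018}{9}\right) = - \frac{6694838710}{9}$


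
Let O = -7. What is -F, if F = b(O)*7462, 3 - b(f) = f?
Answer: -74620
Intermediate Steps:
b(f) = 3 - f
F = 74620 (F = (3 - 1*(-7))*7462 = (3 + 7)*7462 = 10*7462 = 74620)
-F = -1*74620 = -74620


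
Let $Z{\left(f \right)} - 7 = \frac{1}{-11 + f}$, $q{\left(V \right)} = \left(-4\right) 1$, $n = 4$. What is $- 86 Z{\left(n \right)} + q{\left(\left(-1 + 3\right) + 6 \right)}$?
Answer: $- \frac{4156}{7} \approx -593.71$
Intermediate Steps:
$q{\left(V \right)} = -4$
$Z{\left(f \right)} = 7 + \frac{1}{-11 + f}$
$- 86 Z{\left(n \right)} + q{\left(\left(-1 + 3\right) + 6 \right)} = - 86 \frac{-76 + 7 \cdot 4}{-11 + 4} - 4 = - 86 \frac{-76 + 28}{-7} - 4 = - 86 \left(\left(- \frac{1}{7}\right) \left(-48\right)\right) - 4 = \left(-86\right) \frac{48}{7} - 4 = - \frac{4128}{7} - 4 = - \frac{4156}{7}$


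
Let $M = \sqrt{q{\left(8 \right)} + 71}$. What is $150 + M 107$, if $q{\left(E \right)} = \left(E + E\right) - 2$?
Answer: $150 + 107 \sqrt{85} \approx 1136.5$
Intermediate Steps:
$q{\left(E \right)} = -2 + 2 E$ ($q{\left(E \right)} = 2 E - 2 = -2 + 2 E$)
$M = \sqrt{85}$ ($M = \sqrt{\left(-2 + 2 \cdot 8\right) + 71} = \sqrt{\left(-2 + 16\right) + 71} = \sqrt{14 + 71} = \sqrt{85} \approx 9.2195$)
$150 + M 107 = 150 + \sqrt{85} \cdot 107 = 150 + 107 \sqrt{85}$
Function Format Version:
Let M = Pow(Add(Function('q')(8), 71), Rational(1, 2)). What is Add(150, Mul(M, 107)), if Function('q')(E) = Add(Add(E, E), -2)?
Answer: Add(150, Mul(107, Pow(85, Rational(1, 2)))) ≈ 1136.5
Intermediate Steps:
Function('q')(E) = Add(-2, Mul(2, E)) (Function('q')(E) = Add(Mul(2, E), -2) = Add(-2, Mul(2, E)))
M = Pow(85, Rational(1, 2)) (M = Pow(Add(Add(-2, Mul(2, 8)), 71), Rational(1, 2)) = Pow(Add(Add(-2, 16), 71), Rational(1, 2)) = Pow(Add(14, 71), Rational(1, 2)) = Pow(85, Rational(1, 2)) ≈ 9.2195)
Add(150, Mul(M, 107)) = Add(150, Mul(Pow(85, Rational(1, 2)), 107)) = Add(150, Mul(107, Pow(85, Rational(1, 2))))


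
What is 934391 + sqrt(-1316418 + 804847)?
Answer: 934391 + I*sqrt(511571) ≈ 9.3439e+5 + 715.24*I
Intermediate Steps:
934391 + sqrt(-1316418 + 804847) = 934391 + sqrt(-511571) = 934391 + I*sqrt(511571)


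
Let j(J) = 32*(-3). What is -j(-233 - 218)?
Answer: 96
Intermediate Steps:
j(J) = -96
-j(-233 - 218) = -1*(-96) = 96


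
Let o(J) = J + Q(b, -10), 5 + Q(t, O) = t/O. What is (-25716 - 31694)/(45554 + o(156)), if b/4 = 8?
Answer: -287050/228509 ≈ -1.2562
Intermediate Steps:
b = 32 (b = 4*8 = 32)
Q(t, O) = -5 + t/O
o(J) = -41/5 + J (o(J) = J + (-5 + 32/(-10)) = J + (-5 + 32*(-1/10)) = J + (-5 - 16/5) = J - 41/5 = -41/5 + J)
(-25716 - 31694)/(45554 + o(156)) = (-25716 - 31694)/(45554 + (-41/5 + 156)) = -57410/(45554 + 739/5) = -57410/228509/5 = -57410*5/228509 = -287050/228509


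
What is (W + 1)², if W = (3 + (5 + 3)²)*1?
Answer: 4624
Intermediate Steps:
W = 67 (W = (3 + 8²)*1 = (3 + 64)*1 = 67*1 = 67)
(W + 1)² = (67 + 1)² = 68² = 4624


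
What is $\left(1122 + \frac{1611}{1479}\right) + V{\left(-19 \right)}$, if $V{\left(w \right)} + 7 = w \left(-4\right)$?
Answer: $\frac{587700}{493} \approx 1192.1$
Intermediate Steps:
$V{\left(w \right)} = -7 - 4 w$ ($V{\left(w \right)} = -7 + w \left(-4\right) = -7 - 4 w$)
$\left(1122 + \frac{1611}{1479}\right) + V{\left(-19 \right)} = \left(1122 + \frac{1611}{1479}\right) - -69 = \left(1122 + 1611 \cdot \frac{1}{1479}\right) + \left(-7 + 76\right) = \left(1122 + \frac{537}{493}\right) + 69 = \frac{553683}{493} + 69 = \frac{587700}{493}$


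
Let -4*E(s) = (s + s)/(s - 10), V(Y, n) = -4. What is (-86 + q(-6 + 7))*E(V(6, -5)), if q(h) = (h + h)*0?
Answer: 86/7 ≈ 12.286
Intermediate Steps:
q(h) = 0 (q(h) = (2*h)*0 = 0)
E(s) = -s/(2*(-10 + s)) (E(s) = -(s + s)/(4*(s - 10)) = -2*s/(4*(-10 + s)) = -s/(2*(-10 + s)))
(-86 + q(-6 + 7))*E(V(6, -5)) = (-86 + 0)*(-1*(-4)/(-20 + 2*(-4))) = -(-86)*(-4)/(-20 - 8) = -(-86)*(-4)/(-28) = -(-86)*(-4)*(-1)/28 = -86*(-⅐) = 86/7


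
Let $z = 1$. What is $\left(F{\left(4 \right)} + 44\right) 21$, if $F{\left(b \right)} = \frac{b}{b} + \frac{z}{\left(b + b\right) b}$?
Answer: $\frac{30261}{32} \approx 945.66$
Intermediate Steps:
$F{\left(b \right)} = 1 + \frac{1}{2 b^{2}}$ ($F{\left(b \right)} = \frac{b}{b} + 1 \frac{1}{\left(b + b\right) b} = 1 + 1 \frac{1}{2 b b} = 1 + 1 \frac{1}{2 b^{2}} = 1 + \frac{1}{2 b^{2}}$)
$\left(F{\left(4 \right)} + 44\right) 21 = \left(\left(1 + \frac{1}{2 \cdot 16}\right) + 44\right) 21 = \left(\left(1 + \frac{1}{2} \cdot \frac{1}{16}\right) + 44\right) 21 = \left(\left(1 + \frac{1}{32}\right) + 44\right) 21 = \left(\frac{33}{32} + 44\right) 21 = \frac{1441}{32} \cdot 21 = \frac{30261}{32}$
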